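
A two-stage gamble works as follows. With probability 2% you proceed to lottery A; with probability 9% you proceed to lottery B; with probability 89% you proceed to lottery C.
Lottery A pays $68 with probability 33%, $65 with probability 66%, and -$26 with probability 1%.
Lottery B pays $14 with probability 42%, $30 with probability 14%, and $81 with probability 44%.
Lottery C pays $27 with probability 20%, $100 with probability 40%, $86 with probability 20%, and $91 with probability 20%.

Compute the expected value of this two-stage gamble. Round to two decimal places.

$77.33

EV(A) = 0.33 × 68 + 0.66 × 65 + 0.01 × (-26) = 22.44 + 42.9 − 0.26 = 65.08
EV(B) = 0.42 × 14 + 0.14 × 30 + 0.44 × 81 = 5.88 + 4.2 + 35.64 = 45.72
EV(C) = 0.2 × 27 + 0.4 × 100 + 0.2 × 86 + 0.2 × 91 = 5.4 + 40 + 17.2 + 18.2 = 80.8
Overall = 0.02 × 65.08 + 0.09 × 45.72 + 0.89 × 80.8 = 1.3016 + 4.1148 + 71.912 = 77.3284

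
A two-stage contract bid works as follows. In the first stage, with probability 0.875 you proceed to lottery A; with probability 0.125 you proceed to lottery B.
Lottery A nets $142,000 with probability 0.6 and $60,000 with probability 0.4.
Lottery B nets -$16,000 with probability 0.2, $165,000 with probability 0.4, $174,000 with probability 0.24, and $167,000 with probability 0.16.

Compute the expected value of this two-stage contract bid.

EV(A) = 0.6 × 142000 + 0.4 × 60000 = 85200 + 24000 = 109200
EV(B) = 0.2 × (-16000) + 0.4 × 165000 + 0.24 × 174000 + 0.16 × 167000 = -3200 + 66000 + 41760 + 26720 = 131280
Overall = 0.875 × 109200 + 0.125 × 131280 = 95550 + 16410 = 111960

$111,960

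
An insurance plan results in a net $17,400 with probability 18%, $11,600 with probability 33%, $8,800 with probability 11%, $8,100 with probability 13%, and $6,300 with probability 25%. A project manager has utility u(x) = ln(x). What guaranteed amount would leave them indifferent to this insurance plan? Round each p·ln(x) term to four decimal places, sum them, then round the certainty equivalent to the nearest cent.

$9,918.93

E[u] = 0.18·ln(17400) + 0.33·ln(11600) + 0.11·ln(8800) + 0.13·ln(8100) + 0.25·ln(6300) = 1.7576 + 3.0884 + 0.9991 + 1.1700 + 2.1871 = 9.2022
CE = e^9.2022 ≈ 9918.93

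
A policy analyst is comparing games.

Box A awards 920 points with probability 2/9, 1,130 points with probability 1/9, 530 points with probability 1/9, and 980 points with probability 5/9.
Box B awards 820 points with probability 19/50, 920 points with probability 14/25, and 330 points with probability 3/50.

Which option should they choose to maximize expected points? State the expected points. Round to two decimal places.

Box A = 2/9 × 920 + 1/9 × 1130 + 1/9 × 530 + 5/9 × 980 = 204.4444 + 125.5556 + 58.8889 + 544.4444 = 933.3333
Box B = 19/50 × 820 + 14/25 × 920 + 3/50 × 330 = 311.6 + 515.2 + 19.8 = 846.6

Box A (933.33 points)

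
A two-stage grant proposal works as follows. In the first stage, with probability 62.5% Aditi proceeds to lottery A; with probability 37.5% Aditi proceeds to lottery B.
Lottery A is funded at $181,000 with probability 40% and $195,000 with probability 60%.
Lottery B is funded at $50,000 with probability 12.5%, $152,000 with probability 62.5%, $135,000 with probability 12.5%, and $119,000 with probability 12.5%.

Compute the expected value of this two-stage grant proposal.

EV(A) = 0.4 × 181000 + 0.6 × 195000 = 72400 + 117000 = 189400
EV(B) = 0.125 × 50000 + 0.625 × 152000 + 0.125 × 135000 + 0.125 × 119000 = 6250 + 95000 + 16875 + 14875 = 133000
Overall = 0.625 × 189400 + 0.375 × 133000 = 118375 + 49875 = 168250

$168,250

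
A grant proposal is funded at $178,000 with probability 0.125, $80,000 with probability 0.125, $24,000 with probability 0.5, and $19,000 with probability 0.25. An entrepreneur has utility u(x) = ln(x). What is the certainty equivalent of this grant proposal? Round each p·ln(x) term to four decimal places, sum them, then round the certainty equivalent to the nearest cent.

E[u] = 0.125·ln(178000) + 0.125·ln(80000) + 0.5·ln(24000) + 0.25·ln(19000) = 1.5112 + 1.4112 + 5.0429 + 2.4630 = 10.4283
CE = e^10.4283 ≈ 33802.84

$33,802.84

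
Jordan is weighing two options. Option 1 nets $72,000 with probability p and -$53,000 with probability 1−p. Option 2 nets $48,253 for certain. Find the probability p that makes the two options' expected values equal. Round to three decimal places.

p = 0.810

p·72000 + (1−p)·(-53000) = 48253
125000p − 53000 = 48253
p = (48253 + 53000) / 125000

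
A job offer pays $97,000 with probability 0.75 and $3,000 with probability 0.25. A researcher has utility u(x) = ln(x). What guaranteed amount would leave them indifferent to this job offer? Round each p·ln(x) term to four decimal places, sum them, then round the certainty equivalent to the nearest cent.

E[u] = 0.75·ln(97000) + 0.25·ln(3000) = 8.6118 + 2.0016 = 10.6134
CE = e^10.6134 ≈ 40676.26

$40,676.26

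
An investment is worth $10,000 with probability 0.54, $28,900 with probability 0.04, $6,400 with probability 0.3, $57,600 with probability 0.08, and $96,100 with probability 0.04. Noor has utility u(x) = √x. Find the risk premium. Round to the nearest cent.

$3,379.04

E[u] = 0.54·√10000 + 0.04·√28900 + 0.3·√6400 + 0.08·√57600 + 0.04·√96100 = 0.54·100 + 0.04·170 + 0.3·80 + 0.08·240 + 0.04·310 = 116.4
CE = (116.4)² = 13548.96
Risk premium = EV − CE = 16928 − 13548.96 = 3379.04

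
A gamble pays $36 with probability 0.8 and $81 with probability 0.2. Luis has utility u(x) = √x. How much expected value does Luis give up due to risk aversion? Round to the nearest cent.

E[u] = 0.8·√36 + 0.2·√81 = 0.8·6 + 0.2·9 = 6.6
CE = (6.6)² = 43.56
Risk premium = EV − CE = 45 − 43.56 = 1.44

$1.44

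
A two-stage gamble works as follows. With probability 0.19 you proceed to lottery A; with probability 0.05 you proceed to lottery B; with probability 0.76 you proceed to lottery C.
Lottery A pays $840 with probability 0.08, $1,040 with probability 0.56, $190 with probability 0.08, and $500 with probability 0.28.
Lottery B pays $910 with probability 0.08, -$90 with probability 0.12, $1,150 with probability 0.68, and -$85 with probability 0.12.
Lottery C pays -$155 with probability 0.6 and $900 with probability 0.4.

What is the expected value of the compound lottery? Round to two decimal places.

EV(A) = 0.08 × 840 + 0.56 × 1040 + 0.08 × 190 + 0.28 × 500 = 67.2 + 582.4 + 15.2 + 140 = 804.8
EV(B) = 0.08 × 910 + 0.12 × (-90) + 0.68 × 1150 + 0.12 × (-85) = 72.8 − 10.8 + 782 − 10.2 = 833.8
EV(C) = 0.6 × (-155) + 0.4 × 900 = -93 + 360 = 267
Overall = 0.19 × 804.8 + 0.05 × 833.8 + 0.76 × 267 = 152.912 + 41.69 + 202.92 = 397.522

$397.52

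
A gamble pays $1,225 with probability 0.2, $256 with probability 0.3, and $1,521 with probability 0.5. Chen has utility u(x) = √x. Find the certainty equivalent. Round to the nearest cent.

$979.69

E[u] = 0.2·√1225 + 0.3·√256 + 0.5·√1521 = 0.2·35 + 0.3·16 + 0.5·39 = 31.3
CE = (31.3)² = 979.69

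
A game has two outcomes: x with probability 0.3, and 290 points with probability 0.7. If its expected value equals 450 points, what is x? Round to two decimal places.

x = 823.33 points

0.3·x + 0.7·290 = 450
0.3·x = 450 − 203 = 247
x = 247 / 0.3 = 823.3333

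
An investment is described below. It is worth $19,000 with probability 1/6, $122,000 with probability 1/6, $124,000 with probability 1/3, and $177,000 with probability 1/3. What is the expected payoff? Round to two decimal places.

$123,833.33

EV = 1/6 × 19000 + 1/6 × 122000 + 1/3 × 124000 + 1/3 × 177000 = 3166.6667 + 20333.3333 + 41333.3333 + 59000 = 123833.3333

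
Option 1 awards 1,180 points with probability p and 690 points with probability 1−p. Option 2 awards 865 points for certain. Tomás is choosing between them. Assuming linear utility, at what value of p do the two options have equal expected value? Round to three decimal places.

p·1180 + (1−p)·690 = 865
490p + 690 = 865
p = (865 − 690) / 490

p = 0.357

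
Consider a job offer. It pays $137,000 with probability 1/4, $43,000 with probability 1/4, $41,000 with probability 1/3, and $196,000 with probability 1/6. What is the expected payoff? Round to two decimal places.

EV = 1/4 × 137000 + 1/4 × 43000 + 1/3 × 41000 + 1/6 × 196000 = 34250 + 10750 + 13666.6667 + 32666.6667 = 91333.3333

$91,333.33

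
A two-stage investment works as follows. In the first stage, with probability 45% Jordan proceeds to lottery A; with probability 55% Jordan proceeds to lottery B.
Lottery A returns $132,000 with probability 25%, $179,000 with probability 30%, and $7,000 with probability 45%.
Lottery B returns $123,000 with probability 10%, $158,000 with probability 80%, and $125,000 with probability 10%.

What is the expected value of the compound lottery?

EV(A) = 0.25 × 132000 + 0.3 × 179000 + 0.45 × 7000 = 33000 + 53700 + 3150 = 89850
EV(B) = 0.1 × 123000 + 0.8 × 158000 + 0.1 × 125000 = 12300 + 126400 + 12500 = 151200
Overall = 0.45 × 89850 + 0.55 × 151200 = 40432.5 + 83160 = 123592.5

$123,592.50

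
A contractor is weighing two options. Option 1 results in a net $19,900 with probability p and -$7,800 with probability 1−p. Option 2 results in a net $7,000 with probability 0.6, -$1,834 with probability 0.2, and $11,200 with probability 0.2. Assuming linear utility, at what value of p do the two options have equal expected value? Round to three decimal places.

p = 0.501

EV(Option 2) = 0.6 × 7000 + 0.2 × (-1834) + 0.2 × 11200 = 4200 − 366.8 + 2240 = 6073.2
p·19900 + (1−p)·(-7800) = 6073.2
27700p − 7800 = 6073.2
p = (6073.2 + 7800) / 27700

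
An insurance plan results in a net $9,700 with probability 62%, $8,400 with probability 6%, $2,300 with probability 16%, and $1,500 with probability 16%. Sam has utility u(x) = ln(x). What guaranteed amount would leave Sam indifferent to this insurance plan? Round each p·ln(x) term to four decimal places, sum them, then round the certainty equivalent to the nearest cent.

E[u] = 0.62·ln(9700) + 0.06·ln(8400) + 0.16·ln(2300) + 0.16·ln(1500) = 5.6915 + 0.5422 + 1.2385 + 1.1701 = 8.6423
CE = e^8.6423 ≈ 5666.35

$5,666.35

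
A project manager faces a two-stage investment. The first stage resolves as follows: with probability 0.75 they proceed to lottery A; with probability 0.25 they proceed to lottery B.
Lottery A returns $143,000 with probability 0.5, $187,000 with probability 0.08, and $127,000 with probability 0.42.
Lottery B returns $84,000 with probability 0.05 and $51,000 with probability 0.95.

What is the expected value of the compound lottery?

$118,012.50

EV(A) = 0.5 × 143000 + 0.08 × 187000 + 0.42 × 127000 = 71500 + 14960 + 53340 = 139800
EV(B) = 0.05 × 84000 + 0.95 × 51000 = 4200 + 48450 = 52650
Overall = 0.75 × 139800 + 0.25 × 52650 = 104850 + 13162.5 = 118012.5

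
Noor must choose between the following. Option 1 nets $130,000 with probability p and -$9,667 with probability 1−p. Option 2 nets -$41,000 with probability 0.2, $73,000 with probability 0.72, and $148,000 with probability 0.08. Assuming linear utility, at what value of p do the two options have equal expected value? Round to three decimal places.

EV(Option 2) = 0.2 × (-41000) + 0.72 × 73000 + 0.08 × 148000 = -8200 + 52560 + 11840 = 56200
p·130000 + (1−p)·(-9667) = 56200
139667p − 9667 = 56200
p = (56200 + 9667) / 139667

p = 0.472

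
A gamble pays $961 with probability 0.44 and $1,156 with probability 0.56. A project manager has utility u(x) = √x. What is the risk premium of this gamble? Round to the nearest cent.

E[u] = 0.44·√961 + 0.56·√1156 = 0.44·31 + 0.56·34 = 32.68
CE = (32.68)² = 1067.9824
Risk premium = EV − CE = 1070.2 − 1067.9824 = 2.2176

$2.22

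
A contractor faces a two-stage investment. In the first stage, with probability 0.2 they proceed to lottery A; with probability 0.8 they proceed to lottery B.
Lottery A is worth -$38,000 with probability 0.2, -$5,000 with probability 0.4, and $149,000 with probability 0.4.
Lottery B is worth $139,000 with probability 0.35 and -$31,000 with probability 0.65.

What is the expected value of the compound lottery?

EV(A) = 0.2 × (-38000) + 0.4 × (-5000) + 0.4 × 149000 = -7600 − 2000 + 59600 = 50000
EV(B) = 0.35 × 139000 + 0.65 × (-31000) = 48650 − 20150 = 28500
Overall = 0.2 × 50000 + 0.8 × 28500 = 10000 + 22800 = 32800

$32,800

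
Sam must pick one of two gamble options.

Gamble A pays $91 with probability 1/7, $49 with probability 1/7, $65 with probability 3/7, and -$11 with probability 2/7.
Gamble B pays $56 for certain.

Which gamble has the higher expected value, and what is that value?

Gamble A = 1/7 × 91 + 1/7 × 49 + 3/7 × 65 + 2/7 × (-11) = 13 + 7 + 27.8571 − 3.1429 = 44.7143
Gamble B: 56 (certain)

Gamble B ($56)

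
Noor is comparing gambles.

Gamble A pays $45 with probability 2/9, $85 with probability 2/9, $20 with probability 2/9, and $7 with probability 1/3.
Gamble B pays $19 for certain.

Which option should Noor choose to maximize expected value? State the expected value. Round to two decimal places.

Gamble A = 2/9 × 45 + 2/9 × 85 + 2/9 × 20 + 1/3 × 7 = 10 + 18.8889 + 4.4444 + 2.3333 = 35.6667
Gamble B: 19 (certain)

Gamble A ($35.67)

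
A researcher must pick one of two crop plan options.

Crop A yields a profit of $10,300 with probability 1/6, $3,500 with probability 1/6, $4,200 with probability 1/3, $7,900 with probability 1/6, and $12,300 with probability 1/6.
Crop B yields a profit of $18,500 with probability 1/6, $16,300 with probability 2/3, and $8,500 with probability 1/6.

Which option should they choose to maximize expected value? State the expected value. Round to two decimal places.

Crop A = 1/6 × 10300 + 1/6 × 3500 + 1/3 × 4200 + 1/6 × 7900 + 1/6 × 12300 = 1716.6667 + 583.3333 + 1400 + 1316.6667 + 2050 = 7066.6667
Crop B = 1/6 × 18500 + 2/3 × 16300 + 1/6 × 8500 = 3083.3333 + 10866.6667 + 1416.6667 = 15366.6667

Crop B ($15,366.67)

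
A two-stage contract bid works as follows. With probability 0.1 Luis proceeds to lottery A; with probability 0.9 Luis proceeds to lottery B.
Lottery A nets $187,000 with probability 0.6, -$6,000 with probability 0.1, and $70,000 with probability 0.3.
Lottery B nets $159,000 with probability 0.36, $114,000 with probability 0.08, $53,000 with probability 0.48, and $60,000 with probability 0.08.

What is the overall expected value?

$100,200

EV(A) = 0.6 × 187000 + 0.1 × (-6000) + 0.3 × 70000 = 112200 − 600 + 21000 = 132600
EV(B) = 0.36 × 159000 + 0.08 × 114000 + 0.48 × 53000 + 0.08 × 60000 = 57240 + 9120 + 25440 + 4800 = 96600
Overall = 0.1 × 132600 + 0.9 × 96600 = 13260 + 86940 = 100200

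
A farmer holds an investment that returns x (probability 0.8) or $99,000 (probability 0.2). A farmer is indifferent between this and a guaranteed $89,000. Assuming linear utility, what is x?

x = $86,500

0.8·x + 0.2·99000 = 89000
0.8·x = 89000 − 19800 = 69200
x = 69200 / 0.8 = 86500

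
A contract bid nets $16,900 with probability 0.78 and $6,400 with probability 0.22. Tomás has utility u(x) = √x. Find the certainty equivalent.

E[u] = 0.78·√16900 + 0.22·√6400 = 0.78·130 + 0.22·80 = 119
CE = (119)² = 14161

$14,161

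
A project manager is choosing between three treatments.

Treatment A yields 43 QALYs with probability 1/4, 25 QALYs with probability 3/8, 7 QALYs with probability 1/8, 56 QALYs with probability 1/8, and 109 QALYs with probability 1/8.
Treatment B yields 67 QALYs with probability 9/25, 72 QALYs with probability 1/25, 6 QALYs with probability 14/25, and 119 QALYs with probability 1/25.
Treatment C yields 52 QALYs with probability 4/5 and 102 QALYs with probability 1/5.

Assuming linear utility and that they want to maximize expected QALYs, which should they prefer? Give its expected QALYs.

Treatment A = 1/4 × 43 + 3/8 × 25 + 1/8 × 7 + 1/8 × 56 + 1/8 × 109 = 10.75 + 9.375 + 0.875 + 7 + 13.625 = 41.625
Treatment B = 9/25 × 67 + 1/25 × 72 + 14/25 × 6 + 1/25 × 119 = 24.12 + 2.88 + 3.36 + 4.76 = 35.12
Treatment C = 4/5 × 52 + 1/5 × 102 = 41.6 + 20.4 = 62

Treatment C (62 QALYs)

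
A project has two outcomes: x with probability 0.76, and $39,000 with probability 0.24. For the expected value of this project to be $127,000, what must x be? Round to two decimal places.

x = $154,789.47

0.76·x + 0.24·39000 = 127000
0.76·x = 127000 − 9360 = 117640
x = 117640 / 0.76 = 154789.4737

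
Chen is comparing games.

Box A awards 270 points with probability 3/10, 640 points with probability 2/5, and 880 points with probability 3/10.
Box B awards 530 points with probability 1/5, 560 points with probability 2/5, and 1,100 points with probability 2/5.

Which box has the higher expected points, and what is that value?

Box B (770 points)

Box A = 3/10 × 270 + 2/5 × 640 + 3/10 × 880 = 81 + 256 + 264 = 601
Box B = 1/5 × 530 + 2/5 × 560 + 2/5 × 1100 = 106 + 224 + 440 = 770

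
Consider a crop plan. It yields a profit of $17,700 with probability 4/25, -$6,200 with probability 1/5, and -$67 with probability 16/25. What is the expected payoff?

EV = 4/25 × 17700 + 1/5 × (-6200) + 16/25 × (-67) = 2832 − 1240 − 42.88 = 1549.12

$1,549.12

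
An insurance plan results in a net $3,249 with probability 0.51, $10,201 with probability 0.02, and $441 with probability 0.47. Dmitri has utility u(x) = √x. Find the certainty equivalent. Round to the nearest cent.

E[u] = 0.51·√3249 + 0.02·√10201 + 0.47·√441 = 0.51·57 + 0.02·101 + 0.47·21 = 40.96
CE = (40.96)² = 1677.7216

$1,677.72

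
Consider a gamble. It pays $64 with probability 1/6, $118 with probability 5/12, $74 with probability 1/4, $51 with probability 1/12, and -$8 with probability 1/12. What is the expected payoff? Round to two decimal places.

EV = 1/6 × 64 + 5/12 × 118 + 1/4 × 74 + 1/12 × 51 + 1/12 × (-8) = 10.6667 + 49.1667 + 18.5 + 4.25 − 0.6667 = 81.9167

$81.92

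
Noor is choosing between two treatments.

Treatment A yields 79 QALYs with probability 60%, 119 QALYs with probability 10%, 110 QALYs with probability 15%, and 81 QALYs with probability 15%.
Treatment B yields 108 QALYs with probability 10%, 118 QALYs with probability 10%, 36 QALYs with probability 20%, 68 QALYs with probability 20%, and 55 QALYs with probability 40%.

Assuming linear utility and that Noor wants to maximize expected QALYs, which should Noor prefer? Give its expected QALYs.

Treatment A = 0.6 × 79 + 0.1 × 119 + 0.15 × 110 + 0.15 × 81 = 47.4 + 11.9 + 16.5 + 12.15 = 87.95
Treatment B = 0.1 × 108 + 0.1 × 118 + 0.2 × 36 + 0.2 × 68 + 0.4 × 55 = 10.8 + 11.8 + 7.2 + 13.6 + 22 = 65.4

Treatment A (87.95 QALYs)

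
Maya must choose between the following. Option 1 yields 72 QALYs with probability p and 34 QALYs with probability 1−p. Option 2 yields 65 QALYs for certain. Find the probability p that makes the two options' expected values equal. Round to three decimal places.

p = 0.816

p·72 + (1−p)·34 = 65
38p + 34 = 65
p = (65 − 34) / 38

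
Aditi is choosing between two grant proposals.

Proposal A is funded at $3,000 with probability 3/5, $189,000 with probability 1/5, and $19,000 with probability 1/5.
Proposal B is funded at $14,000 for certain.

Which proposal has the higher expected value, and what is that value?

Proposal A = 3/5 × 3000 + 1/5 × 189000 + 1/5 × 19000 = 1800 + 37800 + 3800 = 43400
Proposal B: 14000 (certain)

Proposal A ($43,400)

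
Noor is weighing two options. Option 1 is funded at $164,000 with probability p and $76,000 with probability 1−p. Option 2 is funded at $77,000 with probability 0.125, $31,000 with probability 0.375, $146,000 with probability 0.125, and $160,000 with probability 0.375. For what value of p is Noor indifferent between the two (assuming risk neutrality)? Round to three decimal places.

EV(Option 2) = 0.125 × 77000 + 0.375 × 31000 + 0.125 × 146000 + 0.375 × 160000 = 9625 + 11625 + 18250 + 60000 = 99500
p·164000 + (1−p)·76000 = 99500
88000p + 76000 = 99500
p = (99500 − 76000) / 88000

p = 0.267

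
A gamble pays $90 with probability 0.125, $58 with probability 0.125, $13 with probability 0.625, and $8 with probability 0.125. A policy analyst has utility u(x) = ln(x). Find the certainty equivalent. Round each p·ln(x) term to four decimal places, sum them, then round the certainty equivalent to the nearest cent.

$18.79

E[u] = 0.125·ln(90) + 0.125·ln(58) + 0.625·ln(13) + 0.125·ln(8) = 0.5625 + 0.5076 + 1.6031 + 0.2599 = 2.9331
CE = e^2.9331 ≈ 18.79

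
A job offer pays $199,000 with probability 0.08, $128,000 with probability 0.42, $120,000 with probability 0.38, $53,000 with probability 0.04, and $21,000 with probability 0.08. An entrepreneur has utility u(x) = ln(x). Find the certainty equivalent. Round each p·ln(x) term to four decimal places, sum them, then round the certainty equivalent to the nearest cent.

E[u] = 0.08·ln(199000) + 0.42·ln(128000) + 0.38·ln(120000) + 0.04·ln(53000) + 0.08·ln(21000) = 0.9761 + 4.9391 + 4.4442 + 0.4351 + 0.7962 = 11.5907
CE = e^11.5907 ≈ 108087.89

$108,087.89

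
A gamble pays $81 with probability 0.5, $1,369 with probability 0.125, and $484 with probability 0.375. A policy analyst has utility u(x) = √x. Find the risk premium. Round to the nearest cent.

$91.23

E[u] = 0.5·√81 + 0.125·√1369 + 0.375·√484 = 0.5·9 + 0.125·37 + 0.375·22 = 17.375
CE = (17.375)² = 301.890625
Risk premium = EV − CE = 393.125 − 301.890625 = 91.234375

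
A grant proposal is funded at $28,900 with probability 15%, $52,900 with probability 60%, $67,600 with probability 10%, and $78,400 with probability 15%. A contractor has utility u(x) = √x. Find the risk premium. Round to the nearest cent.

$1,002.75

E[u] = 0.15·√28900 + 0.6·√52900 + 0.1·√67600 + 0.15·√78400 = 0.15·170 + 0.6·230 + 0.1·260 + 0.15·280 = 231.5
CE = (231.5)² = 53592.25
Risk premium = EV − CE = 54595 − 53592.25 = 1002.75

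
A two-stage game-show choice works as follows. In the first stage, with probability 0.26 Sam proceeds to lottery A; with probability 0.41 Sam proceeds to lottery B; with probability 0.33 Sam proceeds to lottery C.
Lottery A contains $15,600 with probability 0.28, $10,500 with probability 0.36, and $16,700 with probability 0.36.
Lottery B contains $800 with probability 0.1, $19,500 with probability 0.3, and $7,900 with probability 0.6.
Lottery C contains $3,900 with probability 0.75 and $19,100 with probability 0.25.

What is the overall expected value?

EV(A) = 0.28 × 15600 + 0.36 × 10500 + 0.36 × 16700 = 4368 + 3780 + 6012 = 14160
EV(B) = 0.1 × 800 + 0.3 × 19500 + 0.6 × 7900 = 80 + 5850 + 4740 = 10670
EV(C) = 0.75 × 3900 + 0.25 × 19100 = 2925 + 4775 = 7700
Overall = 0.26 × 14160 + 0.41 × 10670 + 0.33 × 7700 = 3681.6 + 4374.7 + 2541 = 10597.3

$10,597.30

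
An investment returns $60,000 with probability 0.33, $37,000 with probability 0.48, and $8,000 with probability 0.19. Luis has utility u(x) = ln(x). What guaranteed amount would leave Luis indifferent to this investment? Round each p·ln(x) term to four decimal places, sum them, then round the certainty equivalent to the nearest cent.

$32,444.95

E[u] = 0.33·ln(60000) + 0.48·ln(37000) + 0.19·ln(8000) = 3.6307 + 5.0490 + 1.7076 = 10.3873
CE = e^10.3873 ≈ 32444.95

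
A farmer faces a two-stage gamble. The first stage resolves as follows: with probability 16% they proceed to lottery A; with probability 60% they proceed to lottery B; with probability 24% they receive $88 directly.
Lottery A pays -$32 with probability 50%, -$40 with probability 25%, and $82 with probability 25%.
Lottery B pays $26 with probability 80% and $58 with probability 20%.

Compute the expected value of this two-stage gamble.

$39.68

EV(A) = 0.5 × (-32) + 0.25 × (-40) + 0.25 × 82 = -16 − 10 + 20.5 = -5.5
EV(B) = 0.8 × 26 + 0.2 × 58 = 20.8 + 11.6 = 32.4
Branch C: 88 (certain)
Overall = 0.16 × (-5.5) + 0.6 × 32.4 + 0.24 × 88 = -0.88 + 19.44 + 21.12 = 39.68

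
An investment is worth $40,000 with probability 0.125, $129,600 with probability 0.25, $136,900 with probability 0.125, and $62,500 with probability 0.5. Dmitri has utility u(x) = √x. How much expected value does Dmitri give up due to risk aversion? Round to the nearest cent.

$3,823.44

E[u] = 0.125·√40000 + 0.25·√129600 + 0.125·√136900 + 0.5·√62500 = 0.125·200 + 0.25·360 + 0.125·370 + 0.5·250 = 286.25
CE = (286.25)² = 81939.0625
Risk premium = EV − CE = 85762.5 − 81939.0625 = 3823.4375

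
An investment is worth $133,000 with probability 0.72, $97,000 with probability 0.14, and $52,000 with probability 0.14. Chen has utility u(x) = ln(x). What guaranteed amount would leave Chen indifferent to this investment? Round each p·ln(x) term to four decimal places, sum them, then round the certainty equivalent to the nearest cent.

E[u] = 0.72·ln(133000) + 0.14·ln(97000) + 0.14·ln(52000) = 8.4946 + 1.6075 + 1.5203 = 11.6224
CE = e^11.6224 ≈ 111569.17

$111,569.17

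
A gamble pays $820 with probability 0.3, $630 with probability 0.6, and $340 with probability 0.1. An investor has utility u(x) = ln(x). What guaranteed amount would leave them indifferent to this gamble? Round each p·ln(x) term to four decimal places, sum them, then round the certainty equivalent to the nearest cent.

E[u] = 0.3·ln(820) + 0.6·ln(630) + 0.1·ln(340) = 2.0128 + 3.8674 + 0.5829 = 6.4631
CE = e^6.4631 ≈ 641.05

$641.05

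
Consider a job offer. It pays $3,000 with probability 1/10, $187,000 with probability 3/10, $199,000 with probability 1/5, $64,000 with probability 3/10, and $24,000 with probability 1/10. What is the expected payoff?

EV = 1/10 × 3000 + 3/10 × 187000 + 1/5 × 199000 + 3/10 × 64000 + 1/10 × 24000 = 300 + 56100 + 39800 + 19200 + 2400 = 117800

$117,800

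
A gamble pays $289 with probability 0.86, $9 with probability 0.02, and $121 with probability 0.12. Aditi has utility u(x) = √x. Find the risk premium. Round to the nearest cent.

$7.24

E[u] = 0.86·√289 + 0.02·√9 + 0.12·√121 = 0.86·17 + 0.02·3 + 0.12·11 = 16
CE = (16)² = 256
Risk premium = EV − CE = 263.24 − 256 = 7.24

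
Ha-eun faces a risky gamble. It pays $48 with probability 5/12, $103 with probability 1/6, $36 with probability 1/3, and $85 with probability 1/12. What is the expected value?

$56.25

EV = 5/12 × 48 + 1/6 × 103 + 1/3 × 36 + 1/12 × 85 = 20 + 17.1667 + 12 + 7.0833 = 56.25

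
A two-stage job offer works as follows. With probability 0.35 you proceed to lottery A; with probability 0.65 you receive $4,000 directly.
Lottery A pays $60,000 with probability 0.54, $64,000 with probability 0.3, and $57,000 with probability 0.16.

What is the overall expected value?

EV(A) = 0.54 × 60000 + 0.3 × 64000 + 0.16 × 57000 = 32400 + 19200 + 9120 = 60720
Branch B: 4000 (certain)
Overall = 0.35 × 60720 + 0.65 × 4000 = 21252 + 2600 = 23852

$23,852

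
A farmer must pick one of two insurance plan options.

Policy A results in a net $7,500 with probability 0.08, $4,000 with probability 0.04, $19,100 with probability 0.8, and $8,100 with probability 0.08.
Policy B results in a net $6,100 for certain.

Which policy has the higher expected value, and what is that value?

Policy A ($16,688)

Policy A = 0.08 × 7500 + 0.04 × 4000 + 0.8 × 19100 + 0.08 × 8100 = 600 + 160 + 15280 + 648 = 16688
Policy B: 6100 (certain)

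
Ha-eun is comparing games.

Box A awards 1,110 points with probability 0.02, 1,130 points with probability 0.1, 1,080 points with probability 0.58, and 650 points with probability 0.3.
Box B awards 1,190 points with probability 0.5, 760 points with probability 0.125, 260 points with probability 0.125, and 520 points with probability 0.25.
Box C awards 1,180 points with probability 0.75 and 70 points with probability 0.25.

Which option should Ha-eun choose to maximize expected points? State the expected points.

Box A = 0.02 × 1110 + 0.1 × 1130 + 0.58 × 1080 + 0.3 × 650 = 22.2 + 113 + 626.4 + 195 = 956.6
Box B = 0.5 × 1190 + 0.125 × 760 + 0.125 × 260 + 0.25 × 520 = 595 + 95 + 32.5 + 130 = 852.5
Box C = 0.75 × 1180 + 0.25 × 70 = 885 + 17.5 = 902.5

Box A (956.6 points)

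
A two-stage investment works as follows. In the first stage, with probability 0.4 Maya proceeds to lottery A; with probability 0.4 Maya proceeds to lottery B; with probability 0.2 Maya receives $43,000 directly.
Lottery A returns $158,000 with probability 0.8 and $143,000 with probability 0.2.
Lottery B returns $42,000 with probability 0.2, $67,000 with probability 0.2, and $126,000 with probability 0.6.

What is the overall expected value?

EV(A) = 0.8 × 158000 + 0.2 × 143000 = 126400 + 28600 = 155000
EV(B) = 0.2 × 42000 + 0.2 × 67000 + 0.6 × 126000 = 8400 + 13400 + 75600 = 97400
Branch C: 43000 (certain)
Overall = 0.4 × 155000 + 0.4 × 97400 + 0.2 × 43000 = 62000 + 38960 + 8600 = 109560

$109,560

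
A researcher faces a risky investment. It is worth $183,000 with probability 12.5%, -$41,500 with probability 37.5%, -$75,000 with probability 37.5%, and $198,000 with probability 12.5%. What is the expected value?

$3,937.50

EV = 0.125 × 183000 + 0.375 × (-41500) + 0.375 × (-75000) + 0.125 × 198000 = 22875 − 15562.5 − 28125 + 24750 = 3937.5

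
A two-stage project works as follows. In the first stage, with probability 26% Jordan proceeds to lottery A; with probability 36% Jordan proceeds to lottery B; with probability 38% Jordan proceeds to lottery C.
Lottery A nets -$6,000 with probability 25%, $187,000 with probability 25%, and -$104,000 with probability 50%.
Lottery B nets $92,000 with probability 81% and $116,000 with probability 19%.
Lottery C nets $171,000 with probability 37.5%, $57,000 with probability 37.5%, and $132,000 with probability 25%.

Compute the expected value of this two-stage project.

$78,036.60

EV(A) = 0.25 × (-6000) + 0.25 × 187000 + 0.5 × (-104000) = -1500 + 46750 − 52000 = -6750
EV(B) = 0.81 × 92000 + 0.19 × 116000 = 74520 + 22040 = 96560
EV(C) = 0.375 × 171000 + 0.375 × 57000 + 0.25 × 132000 = 64125 + 21375 + 33000 = 118500
Overall = 0.26 × (-6750) + 0.36 × 96560 + 0.38 × 118500 = -1755 + 34761.6 + 45030 = 78036.6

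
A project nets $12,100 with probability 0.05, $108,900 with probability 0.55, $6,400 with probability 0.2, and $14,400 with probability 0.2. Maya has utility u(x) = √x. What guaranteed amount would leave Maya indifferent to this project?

$51,529

E[u] = 0.05·√12100 + 0.55·√108900 + 0.2·√6400 + 0.2·√14400 = 0.05·110 + 0.55·330 + 0.2·80 + 0.2·120 = 227
CE = (227)² = 51529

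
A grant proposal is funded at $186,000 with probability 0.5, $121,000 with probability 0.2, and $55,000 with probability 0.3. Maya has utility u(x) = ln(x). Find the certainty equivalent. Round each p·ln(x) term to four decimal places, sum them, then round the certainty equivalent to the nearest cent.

E[u] = 0.5·ln(186000) + 0.2·ln(121000) + 0.3·ln(55000) = 6.0668 + 2.3407 + 3.2745 = 11.6820
CE = e^11.6820 ≈ 118420.84

$118,420.84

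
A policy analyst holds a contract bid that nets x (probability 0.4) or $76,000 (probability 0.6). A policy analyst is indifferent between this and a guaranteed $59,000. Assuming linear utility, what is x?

0.4·x + 0.6·76000 = 59000
0.4·x = 59000 − 45600 = 13400
x = 13400 / 0.4 = 33500

x = $33,500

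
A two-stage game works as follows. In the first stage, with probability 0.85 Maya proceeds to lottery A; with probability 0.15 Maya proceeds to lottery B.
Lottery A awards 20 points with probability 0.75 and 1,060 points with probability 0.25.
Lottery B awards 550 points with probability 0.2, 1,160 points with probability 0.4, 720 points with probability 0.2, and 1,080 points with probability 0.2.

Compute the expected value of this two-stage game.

EV(A) = 0.75 × 20 + 0.25 × 1060 = 15 + 265 = 280
EV(B) = 0.2 × 550 + 0.4 × 1160 + 0.2 × 720 + 0.2 × 1080 = 110 + 464 + 144 + 216 = 934
Overall = 0.85 × 280 + 0.15 × 934 = 238 + 140.1 = 378.1

378.1 points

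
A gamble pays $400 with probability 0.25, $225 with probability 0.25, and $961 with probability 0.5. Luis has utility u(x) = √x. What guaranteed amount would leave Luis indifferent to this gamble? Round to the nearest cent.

E[u] = 0.25·√400 + 0.25·√225 + 0.5·√961 = 0.25·20 + 0.25·15 + 0.5·31 = 24.25
CE = (24.25)² = 588.0625

$588.06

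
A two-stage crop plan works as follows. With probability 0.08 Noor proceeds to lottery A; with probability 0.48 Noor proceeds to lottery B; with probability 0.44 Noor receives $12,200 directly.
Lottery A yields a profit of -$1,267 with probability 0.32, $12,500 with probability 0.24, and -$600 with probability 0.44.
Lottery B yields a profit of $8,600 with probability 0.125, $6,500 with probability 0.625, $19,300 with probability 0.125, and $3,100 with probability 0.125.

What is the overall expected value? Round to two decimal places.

$9,364.44

EV(A) = 0.32 × (-1267) + 0.24 × 12500 + 0.44 × (-600) = -405.44 + 3000 − 264 = 2330.56
EV(B) = 0.125 × 8600 + 0.625 × 6500 + 0.125 × 19300 + 0.125 × 3100 = 1075 + 4062.5 + 2412.5 + 387.5 = 7937.5
Branch C: 12200 (certain)
Overall = 0.08 × 2330.56 + 0.48 × 7937.5 + 0.44 × 12200 = 186.4448 + 3810 + 5368 = 9364.4448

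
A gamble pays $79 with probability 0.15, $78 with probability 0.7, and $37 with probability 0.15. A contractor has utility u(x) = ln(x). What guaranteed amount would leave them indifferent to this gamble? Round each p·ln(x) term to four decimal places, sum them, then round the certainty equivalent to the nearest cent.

E[u] = 0.15·ln(79) + 0.7·ln(78) + 0.15·ln(37) = 0.6554 + 3.0497 + 0.5416 = 4.2467
CE = e^4.2467 ≈ 69.87

$69.87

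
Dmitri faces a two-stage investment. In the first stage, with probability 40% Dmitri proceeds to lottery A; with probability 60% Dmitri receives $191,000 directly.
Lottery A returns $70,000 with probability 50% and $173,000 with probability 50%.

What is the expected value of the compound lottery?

$163,200

EV(A) = 0.5 × 70000 + 0.5 × 173000 = 35000 + 86500 = 121500
Branch B: 191000 (certain)
Overall = 0.4 × 121500 + 0.6 × 191000 = 48600 + 114600 = 163200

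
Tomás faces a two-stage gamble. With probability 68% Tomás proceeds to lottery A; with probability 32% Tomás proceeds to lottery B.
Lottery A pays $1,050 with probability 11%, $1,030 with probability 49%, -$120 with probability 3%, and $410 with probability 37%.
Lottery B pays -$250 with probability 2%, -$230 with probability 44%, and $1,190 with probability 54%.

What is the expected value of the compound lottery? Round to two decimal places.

$694.09

EV(A) = 0.11 × 1050 + 0.49 × 1030 + 0.03 × (-120) + 0.37 × 410 = 115.5 + 504.7 − 3.6 + 151.7 = 768.3
EV(B) = 0.02 × (-250) + 0.44 × (-230) + 0.54 × 1190 = -5 − 101.2 + 642.6 = 536.4
Overall = 0.68 × 768.3 + 0.32 × 536.4 = 522.444 + 171.648 = 694.092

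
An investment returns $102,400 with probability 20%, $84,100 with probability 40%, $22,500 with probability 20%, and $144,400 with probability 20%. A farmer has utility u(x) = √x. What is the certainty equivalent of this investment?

E[u] = 0.2·√102400 + 0.4·√84100 + 0.2·√22500 + 0.2·√144400 = 0.2·320 + 0.4·290 + 0.2·150 + 0.2·380 = 286
CE = (286)² = 81796

$81,796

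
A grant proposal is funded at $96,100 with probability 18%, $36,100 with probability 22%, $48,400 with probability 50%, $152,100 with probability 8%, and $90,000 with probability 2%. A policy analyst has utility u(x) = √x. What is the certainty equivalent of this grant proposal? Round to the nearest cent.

E[u] = 0.18·√96100 + 0.22·√36100 + 0.5·√48400 + 0.08·√152100 + 0.02·√90000 = 0.18·310 + 0.22·190 + 0.5·220 + 0.08·390 + 0.02·300 = 244.8
CE = (244.8)² = 59927.04

$59,927.04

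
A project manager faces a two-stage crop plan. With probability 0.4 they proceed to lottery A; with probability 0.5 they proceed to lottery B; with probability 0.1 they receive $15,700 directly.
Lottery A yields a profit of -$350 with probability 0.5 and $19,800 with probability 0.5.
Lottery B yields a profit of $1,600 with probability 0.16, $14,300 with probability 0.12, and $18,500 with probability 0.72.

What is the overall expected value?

$13,106

EV(A) = 0.5 × (-350) + 0.5 × 19800 = -175 + 9900 = 9725
EV(B) = 0.16 × 1600 + 0.12 × 14300 + 0.72 × 18500 = 256 + 1716 + 13320 = 15292
Branch C: 15700 (certain)
Overall = 0.4 × 9725 + 0.5 × 15292 + 0.1 × 15700 = 3890 + 7646 + 1570 = 13106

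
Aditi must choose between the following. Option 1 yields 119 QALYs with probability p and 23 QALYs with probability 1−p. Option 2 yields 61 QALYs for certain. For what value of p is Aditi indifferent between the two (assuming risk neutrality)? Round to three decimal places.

p·119 + (1−p)·23 = 61
96p + 23 = 61
p = (61 − 23) / 96

p = 0.396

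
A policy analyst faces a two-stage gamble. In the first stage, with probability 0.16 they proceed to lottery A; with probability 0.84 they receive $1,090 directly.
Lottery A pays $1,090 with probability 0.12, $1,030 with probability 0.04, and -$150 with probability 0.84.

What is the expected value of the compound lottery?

$922.96

EV(A) = 0.12 × 1090 + 0.04 × 1030 + 0.84 × (-150) = 130.8 + 41.2 − 126 = 46
Branch B: 1090 (certain)
Overall = 0.16 × 46 + 0.84 × 1090 = 7.36 + 915.6 = 922.96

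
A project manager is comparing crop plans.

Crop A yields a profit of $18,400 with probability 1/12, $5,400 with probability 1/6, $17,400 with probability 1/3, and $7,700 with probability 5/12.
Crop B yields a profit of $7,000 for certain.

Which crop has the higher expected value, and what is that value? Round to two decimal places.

Crop A = 1/12 × 18400 + 1/6 × 5400 + 1/3 × 17400 + 5/12 × 7700 = 1533.3333 + 900 + 5800 + 3208.3333 = 11441.6667
Crop B: 7000 (certain)

Crop A ($11,441.67)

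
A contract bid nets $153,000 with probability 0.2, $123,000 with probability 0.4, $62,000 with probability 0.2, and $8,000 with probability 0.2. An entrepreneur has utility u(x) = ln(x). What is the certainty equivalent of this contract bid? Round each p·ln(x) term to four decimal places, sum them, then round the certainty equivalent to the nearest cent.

E[u] = 0.2·ln(153000) + 0.4·ln(123000) + 0.2·ln(62000) + 0.2·ln(8000) = 2.3876 + 4.6880 + 2.2070 + 1.7974 = 11.0800
CE = e^11.0800 ≈ 64860.88

$64,860.88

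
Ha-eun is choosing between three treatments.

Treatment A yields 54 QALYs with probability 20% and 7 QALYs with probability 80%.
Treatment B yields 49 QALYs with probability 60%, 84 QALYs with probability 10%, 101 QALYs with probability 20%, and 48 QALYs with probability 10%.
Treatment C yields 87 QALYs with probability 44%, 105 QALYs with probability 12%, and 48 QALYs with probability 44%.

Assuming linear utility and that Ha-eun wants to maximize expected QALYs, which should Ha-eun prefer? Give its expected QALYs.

Treatment A = 0.2 × 54 + 0.8 × 7 = 10.8 + 5.6 = 16.4
Treatment B = 0.6 × 49 + 0.1 × 84 + 0.2 × 101 + 0.1 × 48 = 29.4 + 8.4 + 20.2 + 4.8 = 62.8
Treatment C = 0.44 × 87 + 0.12 × 105 + 0.44 × 48 = 38.28 + 12.6 + 21.12 = 72

Treatment C (72 QALYs)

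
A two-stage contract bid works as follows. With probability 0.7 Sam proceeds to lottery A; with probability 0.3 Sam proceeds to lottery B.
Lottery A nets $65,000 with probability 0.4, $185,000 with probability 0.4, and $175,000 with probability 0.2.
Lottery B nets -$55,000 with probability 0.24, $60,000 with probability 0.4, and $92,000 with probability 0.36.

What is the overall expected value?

$107,676

EV(A) = 0.4 × 65000 + 0.4 × 185000 + 0.2 × 175000 = 26000 + 74000 + 35000 = 135000
EV(B) = 0.24 × (-55000) + 0.4 × 60000 + 0.36 × 92000 = -13200 + 24000 + 33120 = 43920
Overall = 0.7 × 135000 + 0.3 × 43920 = 94500 + 13176 = 107676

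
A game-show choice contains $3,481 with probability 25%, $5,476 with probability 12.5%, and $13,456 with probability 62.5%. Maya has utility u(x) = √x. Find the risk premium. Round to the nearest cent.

$652.50

E[u] = 0.25·√3481 + 0.125·√5476 + 0.625·√13456 = 0.25·59 + 0.125·74 + 0.625·116 = 96.5
CE = (96.5)² = 9312.25
Risk premium = EV − CE = 9964.75 − 9312.25 = 652.5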